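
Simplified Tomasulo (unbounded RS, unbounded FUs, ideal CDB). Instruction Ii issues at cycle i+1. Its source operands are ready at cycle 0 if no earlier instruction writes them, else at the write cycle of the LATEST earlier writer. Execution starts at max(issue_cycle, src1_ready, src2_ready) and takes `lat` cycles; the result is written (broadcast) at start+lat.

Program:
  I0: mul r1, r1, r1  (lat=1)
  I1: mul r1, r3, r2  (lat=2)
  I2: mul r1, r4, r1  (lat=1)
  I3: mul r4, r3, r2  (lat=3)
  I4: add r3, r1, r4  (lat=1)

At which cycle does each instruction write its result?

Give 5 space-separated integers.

I0 mul r1: issue@1 deps=(None,None) exec_start@1 write@2
I1 mul r1: issue@2 deps=(None,None) exec_start@2 write@4
I2 mul r1: issue@3 deps=(None,1) exec_start@4 write@5
I3 mul r4: issue@4 deps=(None,None) exec_start@4 write@7
I4 add r3: issue@5 deps=(2,3) exec_start@7 write@8

Answer: 2 4 5 7 8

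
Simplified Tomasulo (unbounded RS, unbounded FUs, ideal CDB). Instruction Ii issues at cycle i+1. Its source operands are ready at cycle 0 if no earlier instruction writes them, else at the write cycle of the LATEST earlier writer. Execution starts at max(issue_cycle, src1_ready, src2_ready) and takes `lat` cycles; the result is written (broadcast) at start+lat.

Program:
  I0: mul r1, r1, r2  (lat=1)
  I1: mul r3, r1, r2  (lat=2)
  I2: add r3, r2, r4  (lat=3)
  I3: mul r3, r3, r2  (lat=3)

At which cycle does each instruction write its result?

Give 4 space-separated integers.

I0 mul r1: issue@1 deps=(None,None) exec_start@1 write@2
I1 mul r3: issue@2 deps=(0,None) exec_start@2 write@4
I2 add r3: issue@3 deps=(None,None) exec_start@3 write@6
I3 mul r3: issue@4 deps=(2,None) exec_start@6 write@9

Answer: 2 4 6 9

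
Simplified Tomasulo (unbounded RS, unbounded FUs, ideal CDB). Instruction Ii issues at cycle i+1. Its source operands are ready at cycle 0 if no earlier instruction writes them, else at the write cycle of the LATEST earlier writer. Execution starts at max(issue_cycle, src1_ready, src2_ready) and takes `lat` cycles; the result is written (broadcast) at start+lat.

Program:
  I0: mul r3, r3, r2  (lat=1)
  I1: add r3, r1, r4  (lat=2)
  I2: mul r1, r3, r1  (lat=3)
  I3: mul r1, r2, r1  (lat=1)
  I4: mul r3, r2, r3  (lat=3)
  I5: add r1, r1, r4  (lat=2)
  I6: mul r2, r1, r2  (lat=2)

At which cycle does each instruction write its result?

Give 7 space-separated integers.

Answer: 2 4 7 8 8 10 12

Derivation:
I0 mul r3: issue@1 deps=(None,None) exec_start@1 write@2
I1 add r3: issue@2 deps=(None,None) exec_start@2 write@4
I2 mul r1: issue@3 deps=(1,None) exec_start@4 write@7
I3 mul r1: issue@4 deps=(None,2) exec_start@7 write@8
I4 mul r3: issue@5 deps=(None,1) exec_start@5 write@8
I5 add r1: issue@6 deps=(3,None) exec_start@8 write@10
I6 mul r2: issue@7 deps=(5,None) exec_start@10 write@12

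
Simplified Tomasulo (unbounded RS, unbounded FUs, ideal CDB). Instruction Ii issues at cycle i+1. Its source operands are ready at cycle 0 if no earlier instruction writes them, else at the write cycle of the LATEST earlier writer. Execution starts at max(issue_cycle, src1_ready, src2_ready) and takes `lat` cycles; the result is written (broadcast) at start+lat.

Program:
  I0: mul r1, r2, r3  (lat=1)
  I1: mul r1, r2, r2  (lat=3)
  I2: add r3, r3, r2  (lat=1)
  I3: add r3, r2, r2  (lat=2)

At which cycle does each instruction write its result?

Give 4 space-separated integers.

Answer: 2 5 4 6

Derivation:
I0 mul r1: issue@1 deps=(None,None) exec_start@1 write@2
I1 mul r1: issue@2 deps=(None,None) exec_start@2 write@5
I2 add r3: issue@3 deps=(None,None) exec_start@3 write@4
I3 add r3: issue@4 deps=(None,None) exec_start@4 write@6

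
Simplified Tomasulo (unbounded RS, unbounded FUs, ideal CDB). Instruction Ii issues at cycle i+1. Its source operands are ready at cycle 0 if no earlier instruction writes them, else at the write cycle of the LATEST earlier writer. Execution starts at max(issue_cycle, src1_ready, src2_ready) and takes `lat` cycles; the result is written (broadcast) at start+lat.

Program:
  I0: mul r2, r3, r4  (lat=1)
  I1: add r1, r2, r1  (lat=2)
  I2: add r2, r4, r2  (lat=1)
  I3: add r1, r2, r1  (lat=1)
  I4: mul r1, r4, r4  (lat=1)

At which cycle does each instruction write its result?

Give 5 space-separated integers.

Answer: 2 4 4 5 6

Derivation:
I0 mul r2: issue@1 deps=(None,None) exec_start@1 write@2
I1 add r1: issue@2 deps=(0,None) exec_start@2 write@4
I2 add r2: issue@3 deps=(None,0) exec_start@3 write@4
I3 add r1: issue@4 deps=(2,1) exec_start@4 write@5
I4 mul r1: issue@5 deps=(None,None) exec_start@5 write@6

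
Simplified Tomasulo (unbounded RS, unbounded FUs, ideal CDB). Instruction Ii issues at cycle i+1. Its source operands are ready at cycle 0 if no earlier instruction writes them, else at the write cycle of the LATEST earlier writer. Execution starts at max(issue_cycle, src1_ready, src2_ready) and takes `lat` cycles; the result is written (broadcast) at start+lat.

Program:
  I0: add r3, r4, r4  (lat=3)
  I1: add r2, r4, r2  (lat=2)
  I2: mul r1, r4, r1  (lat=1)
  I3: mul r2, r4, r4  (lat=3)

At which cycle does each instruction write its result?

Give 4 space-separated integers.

Answer: 4 4 4 7

Derivation:
I0 add r3: issue@1 deps=(None,None) exec_start@1 write@4
I1 add r2: issue@2 deps=(None,None) exec_start@2 write@4
I2 mul r1: issue@3 deps=(None,None) exec_start@3 write@4
I3 mul r2: issue@4 deps=(None,None) exec_start@4 write@7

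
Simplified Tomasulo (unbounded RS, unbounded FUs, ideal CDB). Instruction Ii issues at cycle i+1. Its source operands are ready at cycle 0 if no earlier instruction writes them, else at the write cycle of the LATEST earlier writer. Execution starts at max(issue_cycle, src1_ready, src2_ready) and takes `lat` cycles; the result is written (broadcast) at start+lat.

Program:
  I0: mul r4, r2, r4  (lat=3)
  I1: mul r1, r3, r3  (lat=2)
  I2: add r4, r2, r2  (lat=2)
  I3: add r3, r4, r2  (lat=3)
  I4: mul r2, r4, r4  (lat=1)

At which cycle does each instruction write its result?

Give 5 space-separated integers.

I0 mul r4: issue@1 deps=(None,None) exec_start@1 write@4
I1 mul r1: issue@2 deps=(None,None) exec_start@2 write@4
I2 add r4: issue@3 deps=(None,None) exec_start@3 write@5
I3 add r3: issue@4 deps=(2,None) exec_start@5 write@8
I4 mul r2: issue@5 deps=(2,2) exec_start@5 write@6

Answer: 4 4 5 8 6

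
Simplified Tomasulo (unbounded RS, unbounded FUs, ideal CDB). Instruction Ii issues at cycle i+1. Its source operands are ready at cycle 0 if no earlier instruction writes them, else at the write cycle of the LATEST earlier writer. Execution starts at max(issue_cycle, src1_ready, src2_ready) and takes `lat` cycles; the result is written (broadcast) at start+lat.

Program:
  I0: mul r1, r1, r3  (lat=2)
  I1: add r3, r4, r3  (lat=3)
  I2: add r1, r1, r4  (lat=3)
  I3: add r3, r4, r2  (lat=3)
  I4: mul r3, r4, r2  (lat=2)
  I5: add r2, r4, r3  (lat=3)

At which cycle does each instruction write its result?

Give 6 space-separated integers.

I0 mul r1: issue@1 deps=(None,None) exec_start@1 write@3
I1 add r3: issue@2 deps=(None,None) exec_start@2 write@5
I2 add r1: issue@3 deps=(0,None) exec_start@3 write@6
I3 add r3: issue@4 deps=(None,None) exec_start@4 write@7
I4 mul r3: issue@5 deps=(None,None) exec_start@5 write@7
I5 add r2: issue@6 deps=(None,4) exec_start@7 write@10

Answer: 3 5 6 7 7 10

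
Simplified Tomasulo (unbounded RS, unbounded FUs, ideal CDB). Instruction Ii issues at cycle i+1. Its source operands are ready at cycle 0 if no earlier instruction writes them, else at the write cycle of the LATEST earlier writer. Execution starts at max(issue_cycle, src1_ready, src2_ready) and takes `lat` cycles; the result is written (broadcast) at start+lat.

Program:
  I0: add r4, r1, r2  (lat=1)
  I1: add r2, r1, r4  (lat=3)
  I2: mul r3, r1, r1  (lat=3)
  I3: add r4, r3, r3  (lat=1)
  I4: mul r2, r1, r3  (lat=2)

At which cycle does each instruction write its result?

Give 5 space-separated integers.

Answer: 2 5 6 7 8

Derivation:
I0 add r4: issue@1 deps=(None,None) exec_start@1 write@2
I1 add r2: issue@2 deps=(None,0) exec_start@2 write@5
I2 mul r3: issue@3 deps=(None,None) exec_start@3 write@6
I3 add r4: issue@4 deps=(2,2) exec_start@6 write@7
I4 mul r2: issue@5 deps=(None,2) exec_start@6 write@8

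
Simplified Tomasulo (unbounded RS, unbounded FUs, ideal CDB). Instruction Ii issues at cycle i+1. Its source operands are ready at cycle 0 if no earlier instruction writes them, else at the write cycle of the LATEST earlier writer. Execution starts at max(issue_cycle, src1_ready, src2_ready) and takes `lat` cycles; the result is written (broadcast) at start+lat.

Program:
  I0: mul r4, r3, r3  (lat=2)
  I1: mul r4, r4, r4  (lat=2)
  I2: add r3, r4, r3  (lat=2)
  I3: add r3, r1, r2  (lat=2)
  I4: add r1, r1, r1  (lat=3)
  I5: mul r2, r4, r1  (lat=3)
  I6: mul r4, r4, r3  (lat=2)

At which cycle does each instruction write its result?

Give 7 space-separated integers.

I0 mul r4: issue@1 deps=(None,None) exec_start@1 write@3
I1 mul r4: issue@2 deps=(0,0) exec_start@3 write@5
I2 add r3: issue@3 deps=(1,None) exec_start@5 write@7
I3 add r3: issue@4 deps=(None,None) exec_start@4 write@6
I4 add r1: issue@5 deps=(None,None) exec_start@5 write@8
I5 mul r2: issue@6 deps=(1,4) exec_start@8 write@11
I6 mul r4: issue@7 deps=(1,3) exec_start@7 write@9

Answer: 3 5 7 6 8 11 9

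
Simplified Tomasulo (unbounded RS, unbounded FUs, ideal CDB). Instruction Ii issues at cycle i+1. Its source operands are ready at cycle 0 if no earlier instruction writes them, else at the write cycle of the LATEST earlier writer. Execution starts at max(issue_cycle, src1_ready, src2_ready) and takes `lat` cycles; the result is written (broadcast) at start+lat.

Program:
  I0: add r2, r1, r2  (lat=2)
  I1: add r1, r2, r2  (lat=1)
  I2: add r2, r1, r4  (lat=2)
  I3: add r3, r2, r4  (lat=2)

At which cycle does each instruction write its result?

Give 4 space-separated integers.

I0 add r2: issue@1 deps=(None,None) exec_start@1 write@3
I1 add r1: issue@2 deps=(0,0) exec_start@3 write@4
I2 add r2: issue@3 deps=(1,None) exec_start@4 write@6
I3 add r3: issue@4 deps=(2,None) exec_start@6 write@8

Answer: 3 4 6 8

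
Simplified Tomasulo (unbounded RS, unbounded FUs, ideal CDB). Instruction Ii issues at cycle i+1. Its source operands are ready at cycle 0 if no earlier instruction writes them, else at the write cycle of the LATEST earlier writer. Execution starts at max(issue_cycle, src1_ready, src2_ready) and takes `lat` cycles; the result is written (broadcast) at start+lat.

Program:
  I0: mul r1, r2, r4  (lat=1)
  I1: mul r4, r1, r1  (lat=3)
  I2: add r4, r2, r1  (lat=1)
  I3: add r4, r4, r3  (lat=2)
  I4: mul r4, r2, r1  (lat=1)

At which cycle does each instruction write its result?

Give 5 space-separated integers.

I0 mul r1: issue@1 deps=(None,None) exec_start@1 write@2
I1 mul r4: issue@2 deps=(0,0) exec_start@2 write@5
I2 add r4: issue@3 deps=(None,0) exec_start@3 write@4
I3 add r4: issue@4 deps=(2,None) exec_start@4 write@6
I4 mul r4: issue@5 deps=(None,0) exec_start@5 write@6

Answer: 2 5 4 6 6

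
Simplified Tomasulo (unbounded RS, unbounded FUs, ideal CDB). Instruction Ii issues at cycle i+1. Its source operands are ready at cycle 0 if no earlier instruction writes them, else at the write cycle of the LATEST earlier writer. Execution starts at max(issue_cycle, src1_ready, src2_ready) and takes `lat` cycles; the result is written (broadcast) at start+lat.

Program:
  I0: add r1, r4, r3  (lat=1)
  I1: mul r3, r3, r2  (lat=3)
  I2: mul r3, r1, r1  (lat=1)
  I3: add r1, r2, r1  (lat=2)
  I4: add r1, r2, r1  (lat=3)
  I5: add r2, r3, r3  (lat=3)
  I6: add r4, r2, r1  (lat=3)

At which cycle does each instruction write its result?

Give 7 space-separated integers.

Answer: 2 5 4 6 9 9 12

Derivation:
I0 add r1: issue@1 deps=(None,None) exec_start@1 write@2
I1 mul r3: issue@2 deps=(None,None) exec_start@2 write@5
I2 mul r3: issue@3 deps=(0,0) exec_start@3 write@4
I3 add r1: issue@4 deps=(None,0) exec_start@4 write@6
I4 add r1: issue@5 deps=(None,3) exec_start@6 write@9
I5 add r2: issue@6 deps=(2,2) exec_start@6 write@9
I6 add r4: issue@7 deps=(5,4) exec_start@9 write@12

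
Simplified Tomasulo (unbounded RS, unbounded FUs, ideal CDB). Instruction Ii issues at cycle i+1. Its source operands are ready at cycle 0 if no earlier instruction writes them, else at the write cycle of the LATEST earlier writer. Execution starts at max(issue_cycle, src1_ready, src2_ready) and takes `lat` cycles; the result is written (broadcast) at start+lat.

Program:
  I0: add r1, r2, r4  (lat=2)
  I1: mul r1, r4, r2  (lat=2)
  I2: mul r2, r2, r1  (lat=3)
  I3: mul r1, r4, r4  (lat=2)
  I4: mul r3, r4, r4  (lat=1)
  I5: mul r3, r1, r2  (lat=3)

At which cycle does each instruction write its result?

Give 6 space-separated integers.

Answer: 3 4 7 6 6 10

Derivation:
I0 add r1: issue@1 deps=(None,None) exec_start@1 write@3
I1 mul r1: issue@2 deps=(None,None) exec_start@2 write@4
I2 mul r2: issue@3 deps=(None,1) exec_start@4 write@7
I3 mul r1: issue@4 deps=(None,None) exec_start@4 write@6
I4 mul r3: issue@5 deps=(None,None) exec_start@5 write@6
I5 mul r3: issue@6 deps=(3,2) exec_start@7 write@10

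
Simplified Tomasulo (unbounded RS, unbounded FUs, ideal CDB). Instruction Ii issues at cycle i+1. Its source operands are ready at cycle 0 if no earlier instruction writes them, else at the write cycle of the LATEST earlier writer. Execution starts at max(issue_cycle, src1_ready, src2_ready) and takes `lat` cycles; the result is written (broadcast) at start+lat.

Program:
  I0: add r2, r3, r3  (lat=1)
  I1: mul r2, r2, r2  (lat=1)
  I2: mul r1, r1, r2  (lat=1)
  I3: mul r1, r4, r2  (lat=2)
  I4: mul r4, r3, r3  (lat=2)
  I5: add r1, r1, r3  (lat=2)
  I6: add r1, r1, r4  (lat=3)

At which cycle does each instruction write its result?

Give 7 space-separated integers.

Answer: 2 3 4 6 7 8 11

Derivation:
I0 add r2: issue@1 deps=(None,None) exec_start@1 write@2
I1 mul r2: issue@2 deps=(0,0) exec_start@2 write@3
I2 mul r1: issue@3 deps=(None,1) exec_start@3 write@4
I3 mul r1: issue@4 deps=(None,1) exec_start@4 write@6
I4 mul r4: issue@5 deps=(None,None) exec_start@5 write@7
I5 add r1: issue@6 deps=(3,None) exec_start@6 write@8
I6 add r1: issue@7 deps=(5,4) exec_start@8 write@11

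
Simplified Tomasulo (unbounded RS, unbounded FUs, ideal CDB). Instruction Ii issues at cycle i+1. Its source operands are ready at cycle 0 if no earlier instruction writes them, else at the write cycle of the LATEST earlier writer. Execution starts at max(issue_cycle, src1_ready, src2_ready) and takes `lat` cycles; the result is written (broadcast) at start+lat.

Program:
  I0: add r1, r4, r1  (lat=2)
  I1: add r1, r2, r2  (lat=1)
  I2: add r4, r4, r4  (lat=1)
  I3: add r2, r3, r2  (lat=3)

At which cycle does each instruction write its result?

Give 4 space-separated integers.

I0 add r1: issue@1 deps=(None,None) exec_start@1 write@3
I1 add r1: issue@2 deps=(None,None) exec_start@2 write@3
I2 add r4: issue@3 deps=(None,None) exec_start@3 write@4
I3 add r2: issue@4 deps=(None,None) exec_start@4 write@7

Answer: 3 3 4 7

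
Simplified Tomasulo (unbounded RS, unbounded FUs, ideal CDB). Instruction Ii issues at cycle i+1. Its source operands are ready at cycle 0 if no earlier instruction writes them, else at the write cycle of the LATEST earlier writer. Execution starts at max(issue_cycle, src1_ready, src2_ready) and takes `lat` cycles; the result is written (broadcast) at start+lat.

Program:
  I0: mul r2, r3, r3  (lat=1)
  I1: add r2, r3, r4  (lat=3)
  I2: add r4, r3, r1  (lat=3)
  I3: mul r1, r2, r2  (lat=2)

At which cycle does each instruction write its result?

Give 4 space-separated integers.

Answer: 2 5 6 7

Derivation:
I0 mul r2: issue@1 deps=(None,None) exec_start@1 write@2
I1 add r2: issue@2 deps=(None,None) exec_start@2 write@5
I2 add r4: issue@3 deps=(None,None) exec_start@3 write@6
I3 mul r1: issue@4 deps=(1,1) exec_start@5 write@7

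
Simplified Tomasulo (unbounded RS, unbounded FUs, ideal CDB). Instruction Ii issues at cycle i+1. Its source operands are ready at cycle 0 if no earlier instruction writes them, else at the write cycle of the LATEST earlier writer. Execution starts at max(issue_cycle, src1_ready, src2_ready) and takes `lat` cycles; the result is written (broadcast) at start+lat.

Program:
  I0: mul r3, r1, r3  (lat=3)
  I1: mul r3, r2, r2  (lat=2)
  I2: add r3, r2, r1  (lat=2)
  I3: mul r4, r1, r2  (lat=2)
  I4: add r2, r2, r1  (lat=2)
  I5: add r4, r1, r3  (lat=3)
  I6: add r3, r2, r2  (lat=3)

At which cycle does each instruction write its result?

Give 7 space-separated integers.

Answer: 4 4 5 6 7 9 10

Derivation:
I0 mul r3: issue@1 deps=(None,None) exec_start@1 write@4
I1 mul r3: issue@2 deps=(None,None) exec_start@2 write@4
I2 add r3: issue@3 deps=(None,None) exec_start@3 write@5
I3 mul r4: issue@4 deps=(None,None) exec_start@4 write@6
I4 add r2: issue@5 deps=(None,None) exec_start@5 write@7
I5 add r4: issue@6 deps=(None,2) exec_start@6 write@9
I6 add r3: issue@7 deps=(4,4) exec_start@7 write@10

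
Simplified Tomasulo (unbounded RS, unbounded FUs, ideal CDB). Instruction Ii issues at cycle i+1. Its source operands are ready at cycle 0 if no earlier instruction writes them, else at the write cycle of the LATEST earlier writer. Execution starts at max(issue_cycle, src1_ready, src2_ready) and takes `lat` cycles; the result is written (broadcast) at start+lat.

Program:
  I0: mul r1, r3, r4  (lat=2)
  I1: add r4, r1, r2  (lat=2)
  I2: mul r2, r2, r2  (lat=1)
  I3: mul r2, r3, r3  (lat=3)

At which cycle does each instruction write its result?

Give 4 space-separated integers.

Answer: 3 5 4 7

Derivation:
I0 mul r1: issue@1 deps=(None,None) exec_start@1 write@3
I1 add r4: issue@2 deps=(0,None) exec_start@3 write@5
I2 mul r2: issue@3 deps=(None,None) exec_start@3 write@4
I3 mul r2: issue@4 deps=(None,None) exec_start@4 write@7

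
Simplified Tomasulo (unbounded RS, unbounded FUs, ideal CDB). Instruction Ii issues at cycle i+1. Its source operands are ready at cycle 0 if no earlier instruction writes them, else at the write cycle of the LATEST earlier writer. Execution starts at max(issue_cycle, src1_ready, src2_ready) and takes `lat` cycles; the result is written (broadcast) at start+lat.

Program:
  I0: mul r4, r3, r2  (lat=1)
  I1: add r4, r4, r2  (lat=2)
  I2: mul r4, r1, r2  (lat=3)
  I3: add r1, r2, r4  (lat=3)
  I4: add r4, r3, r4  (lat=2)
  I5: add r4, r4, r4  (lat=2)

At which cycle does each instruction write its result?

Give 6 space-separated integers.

I0 mul r4: issue@1 deps=(None,None) exec_start@1 write@2
I1 add r4: issue@2 deps=(0,None) exec_start@2 write@4
I2 mul r4: issue@3 deps=(None,None) exec_start@3 write@6
I3 add r1: issue@4 deps=(None,2) exec_start@6 write@9
I4 add r4: issue@5 deps=(None,2) exec_start@6 write@8
I5 add r4: issue@6 deps=(4,4) exec_start@8 write@10

Answer: 2 4 6 9 8 10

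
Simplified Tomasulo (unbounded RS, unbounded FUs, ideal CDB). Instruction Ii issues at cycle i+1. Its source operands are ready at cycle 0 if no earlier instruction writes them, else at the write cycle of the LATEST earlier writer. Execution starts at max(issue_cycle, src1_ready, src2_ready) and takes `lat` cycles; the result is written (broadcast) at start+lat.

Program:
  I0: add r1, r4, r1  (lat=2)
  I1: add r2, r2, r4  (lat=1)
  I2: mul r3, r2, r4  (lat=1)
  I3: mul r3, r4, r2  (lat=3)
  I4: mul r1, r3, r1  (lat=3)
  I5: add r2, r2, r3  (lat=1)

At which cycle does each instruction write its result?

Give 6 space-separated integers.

Answer: 3 3 4 7 10 8

Derivation:
I0 add r1: issue@1 deps=(None,None) exec_start@1 write@3
I1 add r2: issue@2 deps=(None,None) exec_start@2 write@3
I2 mul r3: issue@3 deps=(1,None) exec_start@3 write@4
I3 mul r3: issue@4 deps=(None,1) exec_start@4 write@7
I4 mul r1: issue@5 deps=(3,0) exec_start@7 write@10
I5 add r2: issue@6 deps=(1,3) exec_start@7 write@8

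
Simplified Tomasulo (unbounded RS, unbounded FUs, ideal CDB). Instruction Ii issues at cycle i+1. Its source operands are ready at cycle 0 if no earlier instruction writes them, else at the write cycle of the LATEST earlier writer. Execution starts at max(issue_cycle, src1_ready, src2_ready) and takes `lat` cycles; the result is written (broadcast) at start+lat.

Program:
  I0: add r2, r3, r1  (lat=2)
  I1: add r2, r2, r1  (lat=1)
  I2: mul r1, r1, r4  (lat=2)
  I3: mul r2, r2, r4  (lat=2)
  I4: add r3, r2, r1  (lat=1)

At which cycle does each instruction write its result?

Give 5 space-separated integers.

Answer: 3 4 5 6 7

Derivation:
I0 add r2: issue@1 deps=(None,None) exec_start@1 write@3
I1 add r2: issue@2 deps=(0,None) exec_start@3 write@4
I2 mul r1: issue@3 deps=(None,None) exec_start@3 write@5
I3 mul r2: issue@4 deps=(1,None) exec_start@4 write@6
I4 add r3: issue@5 deps=(3,2) exec_start@6 write@7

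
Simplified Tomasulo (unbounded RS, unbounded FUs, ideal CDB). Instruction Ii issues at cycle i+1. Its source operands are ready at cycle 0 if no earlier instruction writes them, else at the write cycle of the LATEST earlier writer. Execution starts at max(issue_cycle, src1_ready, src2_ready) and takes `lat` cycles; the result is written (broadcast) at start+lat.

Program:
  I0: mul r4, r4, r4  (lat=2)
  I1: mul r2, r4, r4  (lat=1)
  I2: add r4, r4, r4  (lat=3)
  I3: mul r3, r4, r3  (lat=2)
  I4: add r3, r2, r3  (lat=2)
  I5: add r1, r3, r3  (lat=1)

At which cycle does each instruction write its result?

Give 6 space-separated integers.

Answer: 3 4 6 8 10 11

Derivation:
I0 mul r4: issue@1 deps=(None,None) exec_start@1 write@3
I1 mul r2: issue@2 deps=(0,0) exec_start@3 write@4
I2 add r4: issue@3 deps=(0,0) exec_start@3 write@6
I3 mul r3: issue@4 deps=(2,None) exec_start@6 write@8
I4 add r3: issue@5 deps=(1,3) exec_start@8 write@10
I5 add r1: issue@6 deps=(4,4) exec_start@10 write@11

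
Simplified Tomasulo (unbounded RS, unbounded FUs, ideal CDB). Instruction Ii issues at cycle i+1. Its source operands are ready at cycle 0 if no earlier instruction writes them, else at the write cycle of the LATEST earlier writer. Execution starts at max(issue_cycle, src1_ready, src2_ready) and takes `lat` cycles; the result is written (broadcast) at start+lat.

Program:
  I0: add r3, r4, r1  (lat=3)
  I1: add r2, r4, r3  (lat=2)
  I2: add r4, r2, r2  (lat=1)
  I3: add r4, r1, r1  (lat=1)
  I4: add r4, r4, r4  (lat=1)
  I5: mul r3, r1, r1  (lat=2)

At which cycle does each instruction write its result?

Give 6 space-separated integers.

Answer: 4 6 7 5 6 8

Derivation:
I0 add r3: issue@1 deps=(None,None) exec_start@1 write@4
I1 add r2: issue@2 deps=(None,0) exec_start@4 write@6
I2 add r4: issue@3 deps=(1,1) exec_start@6 write@7
I3 add r4: issue@4 deps=(None,None) exec_start@4 write@5
I4 add r4: issue@5 deps=(3,3) exec_start@5 write@6
I5 mul r3: issue@6 deps=(None,None) exec_start@6 write@8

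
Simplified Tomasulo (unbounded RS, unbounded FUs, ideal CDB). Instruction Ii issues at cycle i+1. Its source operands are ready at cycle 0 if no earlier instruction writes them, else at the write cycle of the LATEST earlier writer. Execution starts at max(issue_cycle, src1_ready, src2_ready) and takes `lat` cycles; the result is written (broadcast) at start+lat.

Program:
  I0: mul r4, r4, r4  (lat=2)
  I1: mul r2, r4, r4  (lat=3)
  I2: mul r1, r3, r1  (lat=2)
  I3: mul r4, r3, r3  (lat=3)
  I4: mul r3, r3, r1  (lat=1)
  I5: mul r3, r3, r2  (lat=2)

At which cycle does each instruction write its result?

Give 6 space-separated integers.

I0 mul r4: issue@1 deps=(None,None) exec_start@1 write@3
I1 mul r2: issue@2 deps=(0,0) exec_start@3 write@6
I2 mul r1: issue@3 deps=(None,None) exec_start@3 write@5
I3 mul r4: issue@4 deps=(None,None) exec_start@4 write@7
I4 mul r3: issue@5 deps=(None,2) exec_start@5 write@6
I5 mul r3: issue@6 deps=(4,1) exec_start@6 write@8

Answer: 3 6 5 7 6 8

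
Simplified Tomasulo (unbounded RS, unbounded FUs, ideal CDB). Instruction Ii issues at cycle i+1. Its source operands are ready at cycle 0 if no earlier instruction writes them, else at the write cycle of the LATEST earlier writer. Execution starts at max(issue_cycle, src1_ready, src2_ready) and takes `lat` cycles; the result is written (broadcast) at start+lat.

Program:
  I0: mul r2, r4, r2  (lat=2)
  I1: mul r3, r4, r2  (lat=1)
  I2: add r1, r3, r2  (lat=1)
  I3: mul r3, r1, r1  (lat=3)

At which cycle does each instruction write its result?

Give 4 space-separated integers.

Answer: 3 4 5 8

Derivation:
I0 mul r2: issue@1 deps=(None,None) exec_start@1 write@3
I1 mul r3: issue@2 deps=(None,0) exec_start@3 write@4
I2 add r1: issue@3 deps=(1,0) exec_start@4 write@5
I3 mul r3: issue@4 deps=(2,2) exec_start@5 write@8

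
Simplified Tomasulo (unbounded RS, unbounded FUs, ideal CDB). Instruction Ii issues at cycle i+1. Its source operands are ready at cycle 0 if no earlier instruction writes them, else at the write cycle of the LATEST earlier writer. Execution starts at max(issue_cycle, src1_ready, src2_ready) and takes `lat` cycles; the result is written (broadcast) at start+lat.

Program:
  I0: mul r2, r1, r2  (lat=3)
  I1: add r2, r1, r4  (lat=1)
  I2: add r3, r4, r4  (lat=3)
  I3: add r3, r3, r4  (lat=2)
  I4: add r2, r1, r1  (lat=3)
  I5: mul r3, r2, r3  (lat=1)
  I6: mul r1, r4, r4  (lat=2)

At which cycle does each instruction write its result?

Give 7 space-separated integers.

Answer: 4 3 6 8 8 9 9

Derivation:
I0 mul r2: issue@1 deps=(None,None) exec_start@1 write@4
I1 add r2: issue@2 deps=(None,None) exec_start@2 write@3
I2 add r3: issue@3 deps=(None,None) exec_start@3 write@6
I3 add r3: issue@4 deps=(2,None) exec_start@6 write@8
I4 add r2: issue@5 deps=(None,None) exec_start@5 write@8
I5 mul r3: issue@6 deps=(4,3) exec_start@8 write@9
I6 mul r1: issue@7 deps=(None,None) exec_start@7 write@9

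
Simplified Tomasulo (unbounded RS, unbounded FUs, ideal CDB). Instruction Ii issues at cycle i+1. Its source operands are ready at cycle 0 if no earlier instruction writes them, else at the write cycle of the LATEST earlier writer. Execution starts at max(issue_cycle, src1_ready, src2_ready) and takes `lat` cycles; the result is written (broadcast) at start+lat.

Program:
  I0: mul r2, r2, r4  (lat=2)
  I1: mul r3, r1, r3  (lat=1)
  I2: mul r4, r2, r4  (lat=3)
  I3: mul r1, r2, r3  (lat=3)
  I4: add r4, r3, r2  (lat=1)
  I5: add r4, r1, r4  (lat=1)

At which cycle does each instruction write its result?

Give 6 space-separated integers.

Answer: 3 3 6 7 6 8

Derivation:
I0 mul r2: issue@1 deps=(None,None) exec_start@1 write@3
I1 mul r3: issue@2 deps=(None,None) exec_start@2 write@3
I2 mul r4: issue@3 deps=(0,None) exec_start@3 write@6
I3 mul r1: issue@4 deps=(0,1) exec_start@4 write@7
I4 add r4: issue@5 deps=(1,0) exec_start@5 write@6
I5 add r4: issue@6 deps=(3,4) exec_start@7 write@8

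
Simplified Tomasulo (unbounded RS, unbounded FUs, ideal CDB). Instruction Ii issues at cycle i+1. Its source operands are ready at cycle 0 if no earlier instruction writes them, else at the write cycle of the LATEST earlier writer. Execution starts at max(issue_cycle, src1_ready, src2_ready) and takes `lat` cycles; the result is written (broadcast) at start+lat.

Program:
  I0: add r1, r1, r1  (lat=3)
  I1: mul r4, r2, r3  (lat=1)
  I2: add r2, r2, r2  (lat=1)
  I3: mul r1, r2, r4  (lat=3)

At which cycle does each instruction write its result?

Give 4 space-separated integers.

I0 add r1: issue@1 deps=(None,None) exec_start@1 write@4
I1 mul r4: issue@2 deps=(None,None) exec_start@2 write@3
I2 add r2: issue@3 deps=(None,None) exec_start@3 write@4
I3 mul r1: issue@4 deps=(2,1) exec_start@4 write@7

Answer: 4 3 4 7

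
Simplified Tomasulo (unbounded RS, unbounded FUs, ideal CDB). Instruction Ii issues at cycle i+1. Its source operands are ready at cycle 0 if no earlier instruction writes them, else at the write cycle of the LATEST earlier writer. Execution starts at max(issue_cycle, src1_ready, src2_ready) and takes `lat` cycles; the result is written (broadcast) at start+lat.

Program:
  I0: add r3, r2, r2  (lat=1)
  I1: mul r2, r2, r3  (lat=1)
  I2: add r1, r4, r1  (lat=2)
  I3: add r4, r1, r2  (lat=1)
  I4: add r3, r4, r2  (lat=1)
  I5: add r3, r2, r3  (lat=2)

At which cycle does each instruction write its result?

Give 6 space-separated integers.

I0 add r3: issue@1 deps=(None,None) exec_start@1 write@2
I1 mul r2: issue@2 deps=(None,0) exec_start@2 write@3
I2 add r1: issue@3 deps=(None,None) exec_start@3 write@5
I3 add r4: issue@4 deps=(2,1) exec_start@5 write@6
I4 add r3: issue@5 deps=(3,1) exec_start@6 write@7
I5 add r3: issue@6 deps=(1,4) exec_start@7 write@9

Answer: 2 3 5 6 7 9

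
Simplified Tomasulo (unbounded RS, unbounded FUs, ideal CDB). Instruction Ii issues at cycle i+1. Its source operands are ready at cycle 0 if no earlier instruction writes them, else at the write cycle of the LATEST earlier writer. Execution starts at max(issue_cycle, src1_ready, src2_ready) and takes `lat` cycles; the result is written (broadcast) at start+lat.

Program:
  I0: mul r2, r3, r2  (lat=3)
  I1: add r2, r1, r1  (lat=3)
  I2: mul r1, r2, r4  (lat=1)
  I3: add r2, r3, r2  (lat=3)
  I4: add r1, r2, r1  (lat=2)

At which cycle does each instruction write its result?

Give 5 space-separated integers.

Answer: 4 5 6 8 10

Derivation:
I0 mul r2: issue@1 deps=(None,None) exec_start@1 write@4
I1 add r2: issue@2 deps=(None,None) exec_start@2 write@5
I2 mul r1: issue@3 deps=(1,None) exec_start@5 write@6
I3 add r2: issue@4 deps=(None,1) exec_start@5 write@8
I4 add r1: issue@5 deps=(3,2) exec_start@8 write@10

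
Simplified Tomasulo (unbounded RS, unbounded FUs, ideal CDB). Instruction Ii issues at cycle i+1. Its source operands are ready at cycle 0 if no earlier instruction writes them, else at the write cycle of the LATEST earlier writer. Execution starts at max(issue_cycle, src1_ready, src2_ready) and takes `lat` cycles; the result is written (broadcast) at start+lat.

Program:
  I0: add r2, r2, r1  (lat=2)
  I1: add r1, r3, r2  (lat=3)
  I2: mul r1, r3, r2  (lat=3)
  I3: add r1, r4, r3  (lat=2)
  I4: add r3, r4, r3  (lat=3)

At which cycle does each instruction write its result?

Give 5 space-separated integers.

I0 add r2: issue@1 deps=(None,None) exec_start@1 write@3
I1 add r1: issue@2 deps=(None,0) exec_start@3 write@6
I2 mul r1: issue@3 deps=(None,0) exec_start@3 write@6
I3 add r1: issue@4 deps=(None,None) exec_start@4 write@6
I4 add r3: issue@5 deps=(None,None) exec_start@5 write@8

Answer: 3 6 6 6 8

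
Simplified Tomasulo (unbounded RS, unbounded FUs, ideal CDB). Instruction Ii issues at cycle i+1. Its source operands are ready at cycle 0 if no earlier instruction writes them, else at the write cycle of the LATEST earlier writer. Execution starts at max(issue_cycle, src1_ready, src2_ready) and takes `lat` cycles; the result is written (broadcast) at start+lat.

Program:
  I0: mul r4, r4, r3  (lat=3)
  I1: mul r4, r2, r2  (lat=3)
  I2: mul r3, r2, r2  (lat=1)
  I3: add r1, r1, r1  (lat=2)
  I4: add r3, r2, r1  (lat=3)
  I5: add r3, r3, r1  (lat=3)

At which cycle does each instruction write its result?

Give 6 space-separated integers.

Answer: 4 5 4 6 9 12

Derivation:
I0 mul r4: issue@1 deps=(None,None) exec_start@1 write@4
I1 mul r4: issue@2 deps=(None,None) exec_start@2 write@5
I2 mul r3: issue@3 deps=(None,None) exec_start@3 write@4
I3 add r1: issue@4 deps=(None,None) exec_start@4 write@6
I4 add r3: issue@5 deps=(None,3) exec_start@6 write@9
I5 add r3: issue@6 deps=(4,3) exec_start@9 write@12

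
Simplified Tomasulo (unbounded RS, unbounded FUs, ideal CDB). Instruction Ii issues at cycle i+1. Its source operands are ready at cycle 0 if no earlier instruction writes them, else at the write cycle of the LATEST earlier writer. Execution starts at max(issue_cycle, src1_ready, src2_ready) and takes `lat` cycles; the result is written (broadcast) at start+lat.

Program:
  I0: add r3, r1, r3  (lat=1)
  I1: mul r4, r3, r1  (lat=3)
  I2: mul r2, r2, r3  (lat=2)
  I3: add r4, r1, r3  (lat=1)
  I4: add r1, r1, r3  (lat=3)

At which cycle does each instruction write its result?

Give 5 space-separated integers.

I0 add r3: issue@1 deps=(None,None) exec_start@1 write@2
I1 mul r4: issue@2 deps=(0,None) exec_start@2 write@5
I2 mul r2: issue@3 deps=(None,0) exec_start@3 write@5
I3 add r4: issue@4 deps=(None,0) exec_start@4 write@5
I4 add r1: issue@5 deps=(None,0) exec_start@5 write@8

Answer: 2 5 5 5 8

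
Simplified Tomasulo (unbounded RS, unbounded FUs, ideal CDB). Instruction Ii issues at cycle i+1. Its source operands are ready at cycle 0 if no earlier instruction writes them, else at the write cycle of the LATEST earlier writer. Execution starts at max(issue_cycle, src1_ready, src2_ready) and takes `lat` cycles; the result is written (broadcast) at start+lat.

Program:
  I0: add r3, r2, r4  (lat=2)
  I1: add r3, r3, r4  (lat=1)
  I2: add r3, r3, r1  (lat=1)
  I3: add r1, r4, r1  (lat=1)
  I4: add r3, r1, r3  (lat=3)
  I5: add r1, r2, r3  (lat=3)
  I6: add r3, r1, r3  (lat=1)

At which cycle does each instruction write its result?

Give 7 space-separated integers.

I0 add r3: issue@1 deps=(None,None) exec_start@1 write@3
I1 add r3: issue@2 deps=(0,None) exec_start@3 write@4
I2 add r3: issue@3 deps=(1,None) exec_start@4 write@5
I3 add r1: issue@4 deps=(None,None) exec_start@4 write@5
I4 add r3: issue@5 deps=(3,2) exec_start@5 write@8
I5 add r1: issue@6 deps=(None,4) exec_start@8 write@11
I6 add r3: issue@7 deps=(5,4) exec_start@11 write@12

Answer: 3 4 5 5 8 11 12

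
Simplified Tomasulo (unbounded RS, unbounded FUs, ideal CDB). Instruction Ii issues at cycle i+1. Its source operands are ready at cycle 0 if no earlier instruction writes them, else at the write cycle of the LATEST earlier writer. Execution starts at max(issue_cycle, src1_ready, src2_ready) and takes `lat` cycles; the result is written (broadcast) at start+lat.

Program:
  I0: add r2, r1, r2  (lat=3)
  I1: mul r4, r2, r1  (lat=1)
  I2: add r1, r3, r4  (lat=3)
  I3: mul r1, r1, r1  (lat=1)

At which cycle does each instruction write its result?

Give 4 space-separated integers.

I0 add r2: issue@1 deps=(None,None) exec_start@1 write@4
I1 mul r4: issue@2 deps=(0,None) exec_start@4 write@5
I2 add r1: issue@3 deps=(None,1) exec_start@5 write@8
I3 mul r1: issue@4 deps=(2,2) exec_start@8 write@9

Answer: 4 5 8 9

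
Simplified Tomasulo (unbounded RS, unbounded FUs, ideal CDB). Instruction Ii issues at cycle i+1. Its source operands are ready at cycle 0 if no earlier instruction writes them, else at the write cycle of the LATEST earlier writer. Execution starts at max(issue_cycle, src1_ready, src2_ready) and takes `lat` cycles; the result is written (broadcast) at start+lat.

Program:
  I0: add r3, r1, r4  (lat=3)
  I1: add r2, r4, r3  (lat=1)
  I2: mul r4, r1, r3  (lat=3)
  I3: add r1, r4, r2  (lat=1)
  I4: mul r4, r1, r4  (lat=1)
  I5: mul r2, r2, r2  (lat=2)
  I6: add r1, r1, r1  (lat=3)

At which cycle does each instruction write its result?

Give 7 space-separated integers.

Answer: 4 5 7 8 9 8 11

Derivation:
I0 add r3: issue@1 deps=(None,None) exec_start@1 write@4
I1 add r2: issue@2 deps=(None,0) exec_start@4 write@5
I2 mul r4: issue@3 deps=(None,0) exec_start@4 write@7
I3 add r1: issue@4 deps=(2,1) exec_start@7 write@8
I4 mul r4: issue@5 deps=(3,2) exec_start@8 write@9
I5 mul r2: issue@6 deps=(1,1) exec_start@6 write@8
I6 add r1: issue@7 deps=(3,3) exec_start@8 write@11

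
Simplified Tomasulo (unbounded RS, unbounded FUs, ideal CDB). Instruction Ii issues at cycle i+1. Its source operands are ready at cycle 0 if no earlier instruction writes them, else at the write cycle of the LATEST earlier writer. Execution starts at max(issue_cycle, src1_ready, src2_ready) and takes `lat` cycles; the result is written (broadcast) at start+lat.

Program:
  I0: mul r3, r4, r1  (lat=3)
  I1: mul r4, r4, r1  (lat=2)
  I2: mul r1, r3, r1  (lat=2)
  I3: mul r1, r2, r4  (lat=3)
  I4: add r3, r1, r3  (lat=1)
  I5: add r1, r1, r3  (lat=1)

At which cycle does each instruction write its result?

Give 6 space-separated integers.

Answer: 4 4 6 7 8 9

Derivation:
I0 mul r3: issue@1 deps=(None,None) exec_start@1 write@4
I1 mul r4: issue@2 deps=(None,None) exec_start@2 write@4
I2 mul r1: issue@3 deps=(0,None) exec_start@4 write@6
I3 mul r1: issue@4 deps=(None,1) exec_start@4 write@7
I4 add r3: issue@5 deps=(3,0) exec_start@7 write@8
I5 add r1: issue@6 deps=(3,4) exec_start@8 write@9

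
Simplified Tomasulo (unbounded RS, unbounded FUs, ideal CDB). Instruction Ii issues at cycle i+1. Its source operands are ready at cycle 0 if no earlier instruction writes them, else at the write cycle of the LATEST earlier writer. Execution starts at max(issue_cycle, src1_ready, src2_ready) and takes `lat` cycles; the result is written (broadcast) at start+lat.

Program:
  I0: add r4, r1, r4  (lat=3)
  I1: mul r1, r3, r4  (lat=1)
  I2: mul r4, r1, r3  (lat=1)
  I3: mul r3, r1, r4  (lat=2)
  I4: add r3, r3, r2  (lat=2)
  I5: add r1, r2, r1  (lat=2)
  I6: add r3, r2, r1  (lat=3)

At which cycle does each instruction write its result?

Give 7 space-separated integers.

I0 add r4: issue@1 deps=(None,None) exec_start@1 write@4
I1 mul r1: issue@2 deps=(None,0) exec_start@4 write@5
I2 mul r4: issue@3 deps=(1,None) exec_start@5 write@6
I3 mul r3: issue@4 deps=(1,2) exec_start@6 write@8
I4 add r3: issue@5 deps=(3,None) exec_start@8 write@10
I5 add r1: issue@6 deps=(None,1) exec_start@6 write@8
I6 add r3: issue@7 deps=(None,5) exec_start@8 write@11

Answer: 4 5 6 8 10 8 11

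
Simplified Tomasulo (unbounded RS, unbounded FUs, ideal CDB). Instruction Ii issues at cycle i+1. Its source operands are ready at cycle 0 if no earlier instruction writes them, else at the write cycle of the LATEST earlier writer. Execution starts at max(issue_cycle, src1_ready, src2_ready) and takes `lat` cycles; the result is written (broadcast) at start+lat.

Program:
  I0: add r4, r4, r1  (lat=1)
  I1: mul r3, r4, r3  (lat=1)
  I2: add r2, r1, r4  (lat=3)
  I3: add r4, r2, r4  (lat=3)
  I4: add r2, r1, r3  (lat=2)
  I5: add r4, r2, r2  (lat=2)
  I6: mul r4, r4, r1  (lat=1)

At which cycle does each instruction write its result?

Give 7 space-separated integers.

I0 add r4: issue@1 deps=(None,None) exec_start@1 write@2
I1 mul r3: issue@2 deps=(0,None) exec_start@2 write@3
I2 add r2: issue@3 deps=(None,0) exec_start@3 write@6
I3 add r4: issue@4 deps=(2,0) exec_start@6 write@9
I4 add r2: issue@5 deps=(None,1) exec_start@5 write@7
I5 add r4: issue@6 deps=(4,4) exec_start@7 write@9
I6 mul r4: issue@7 deps=(5,None) exec_start@9 write@10

Answer: 2 3 6 9 7 9 10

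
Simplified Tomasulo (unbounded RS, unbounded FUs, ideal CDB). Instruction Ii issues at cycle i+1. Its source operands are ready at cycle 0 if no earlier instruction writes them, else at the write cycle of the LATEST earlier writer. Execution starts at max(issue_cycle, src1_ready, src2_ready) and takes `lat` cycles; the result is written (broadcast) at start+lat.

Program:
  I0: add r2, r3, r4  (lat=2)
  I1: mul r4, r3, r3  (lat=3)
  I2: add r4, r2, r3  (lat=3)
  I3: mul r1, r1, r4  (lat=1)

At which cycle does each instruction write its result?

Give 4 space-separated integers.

Answer: 3 5 6 7

Derivation:
I0 add r2: issue@1 deps=(None,None) exec_start@1 write@3
I1 mul r4: issue@2 deps=(None,None) exec_start@2 write@5
I2 add r4: issue@3 deps=(0,None) exec_start@3 write@6
I3 mul r1: issue@4 deps=(None,2) exec_start@6 write@7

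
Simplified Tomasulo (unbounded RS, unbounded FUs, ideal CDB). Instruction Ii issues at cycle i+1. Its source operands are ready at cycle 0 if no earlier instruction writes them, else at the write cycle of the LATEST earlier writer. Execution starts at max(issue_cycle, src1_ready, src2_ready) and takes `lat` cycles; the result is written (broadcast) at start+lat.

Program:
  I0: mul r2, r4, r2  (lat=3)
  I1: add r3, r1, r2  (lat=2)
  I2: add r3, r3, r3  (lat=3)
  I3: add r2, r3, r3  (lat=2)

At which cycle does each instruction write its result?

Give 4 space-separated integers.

Answer: 4 6 9 11

Derivation:
I0 mul r2: issue@1 deps=(None,None) exec_start@1 write@4
I1 add r3: issue@2 deps=(None,0) exec_start@4 write@6
I2 add r3: issue@3 deps=(1,1) exec_start@6 write@9
I3 add r2: issue@4 deps=(2,2) exec_start@9 write@11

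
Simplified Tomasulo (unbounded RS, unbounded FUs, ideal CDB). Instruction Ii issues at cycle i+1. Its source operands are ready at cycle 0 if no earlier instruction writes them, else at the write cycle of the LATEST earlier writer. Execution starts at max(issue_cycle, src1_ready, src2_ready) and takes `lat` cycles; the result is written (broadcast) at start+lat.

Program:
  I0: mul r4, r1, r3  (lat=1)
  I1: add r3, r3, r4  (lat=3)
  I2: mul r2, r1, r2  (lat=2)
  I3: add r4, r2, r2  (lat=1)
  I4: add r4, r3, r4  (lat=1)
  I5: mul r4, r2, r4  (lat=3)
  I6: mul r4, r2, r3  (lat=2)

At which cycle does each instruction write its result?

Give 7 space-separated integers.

Answer: 2 5 5 6 7 10 9

Derivation:
I0 mul r4: issue@1 deps=(None,None) exec_start@1 write@2
I1 add r3: issue@2 deps=(None,0) exec_start@2 write@5
I2 mul r2: issue@3 deps=(None,None) exec_start@3 write@5
I3 add r4: issue@4 deps=(2,2) exec_start@5 write@6
I4 add r4: issue@5 deps=(1,3) exec_start@6 write@7
I5 mul r4: issue@6 deps=(2,4) exec_start@7 write@10
I6 mul r4: issue@7 deps=(2,1) exec_start@7 write@9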